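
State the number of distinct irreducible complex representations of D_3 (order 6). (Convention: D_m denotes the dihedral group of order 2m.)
3

Working: The number of irreducible complex representations of a finite group equals its number of conjugacy classes. D_3 has 3 conjugacy classes ((n+3)/2 for n odd), so D_3 (order 6) has exactly 3 irreducible complex representations.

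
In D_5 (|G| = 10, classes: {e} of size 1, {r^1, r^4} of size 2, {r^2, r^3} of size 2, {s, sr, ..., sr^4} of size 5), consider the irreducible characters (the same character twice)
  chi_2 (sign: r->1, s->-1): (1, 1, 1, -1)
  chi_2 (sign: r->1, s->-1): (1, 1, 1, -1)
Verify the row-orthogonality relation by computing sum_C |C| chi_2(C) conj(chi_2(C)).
Sum = 10 = |G| = 10; so <chi_2, chi_2> = 1 (norm-1 confirms irreducibility).

Compute term by term over conjugacy classes (|C| * chi_2(C) * conj(chi_2(C))):
  1*(1)*conj(1) + 2*(1)*conj(1) + 2*(1)*conj(1) + 5*(-1)*conj(-1)
  = (1) + (2) + (2) + (5)
  = 10.
Dividing by |G| = 10 gives 10/10 = 1, matching the row-orthogonality relation <chi_2, chi_2> = [chi_2 = chi_2].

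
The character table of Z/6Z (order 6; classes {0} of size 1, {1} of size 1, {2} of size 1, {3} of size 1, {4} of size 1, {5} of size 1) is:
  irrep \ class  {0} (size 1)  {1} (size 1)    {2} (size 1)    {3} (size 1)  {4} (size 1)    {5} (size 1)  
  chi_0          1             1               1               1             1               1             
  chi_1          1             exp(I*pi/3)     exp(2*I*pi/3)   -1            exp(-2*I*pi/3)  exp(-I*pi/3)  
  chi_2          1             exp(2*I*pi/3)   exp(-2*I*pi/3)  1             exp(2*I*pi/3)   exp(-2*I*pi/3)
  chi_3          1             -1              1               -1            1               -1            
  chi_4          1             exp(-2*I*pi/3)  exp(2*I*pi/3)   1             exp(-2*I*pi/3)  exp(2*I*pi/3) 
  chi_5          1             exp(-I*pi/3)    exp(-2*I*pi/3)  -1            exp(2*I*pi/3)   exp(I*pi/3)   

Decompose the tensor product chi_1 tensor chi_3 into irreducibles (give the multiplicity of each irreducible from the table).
chi_1 tensor chi_3 = chi_4 (all other irreducibles have multiplicity 0).

Why: The character of a tensor product is the pointwise product (chi_1 * chi_3)(C) = chi_1(C) * chi_3(C):
  {0}: (1)*(1), {1}: (exp(I*pi/3))*(-1), {2}: (exp(2*I*pi/3))*(1), {3}: (-1)*(-1), {4}: (exp(-2*I*pi/3))*(1), {5}: (exp(-I*pi/3))*(-1)
so (chi_1 * chi_3) takes values
  {0} -> 1, {1} -> -exp(I*pi/3), {2} -> exp(2*I*pi/3), {3} -> 1, {4} -> exp(-2*I*pi/3), {5} -> -exp(-I*pi/3).
Now take the inner product of this character with each irreducible chi from the table, <chi_1*chi_3, chi> = (1/6) sum_C |C| (chi_1*chi_3)(C) conj(chi(C)):
  <chi_1*chi_3, chi_0> = (1/6)[1*(1)*conj(1) + 1*(-exp(I*pi/3))*conj(1) + 1*(exp(2*I*pi/3))*conj(1) + 1*(1)*conj(1) + 1*(exp(-2*I*pi/3))*conj(1) + 1*(-exp(-I*pi/3))*conj(1)]
      = (1/6)[(1) + (-exp(I*pi/3)) + (exp(2*I*pi/3)) + (1) + (exp(-2*I*pi/3)) + (-exp(-I*pi/3))] = 0/6 = 0
  <chi_1*chi_3, chi_1> = (1/6)[1*(1)*conj(1) + 1*(-exp(I*pi/3))*conj(exp(I*pi/3)) + 1*(exp(2*I*pi/3))*conj(exp(2*I*pi/3)) + 1*(1)*conj(-1) + 1*(exp(-2*I*pi/3))*conj(exp(-2*I*pi/3)) + 1*(-exp(-I*pi/3))*conj(exp(-I*pi/3))]
      = (1/6)[(1) + (-1) + (1) + (-1) + (1) + (-1)] = 0/6 = 0
  <chi_1*chi_3, chi_2> = (1/6)[1*(1)*conj(1) + 1*(-exp(I*pi/3))*conj(exp(2*I*pi/3)) + 1*(exp(2*I*pi/3))*conj(exp(-2*I*pi/3)) + 1*(1)*conj(1) + 1*(exp(-2*I*pi/3))*conj(exp(2*I*pi/3)) + 1*(-exp(-I*pi/3))*conj(exp(-2*I*pi/3))]
      = (1/6)[(1) + (-exp(-I*pi/3)) + (exp(-2*I*pi/3)) + (1) + (exp(2*I*pi/3)) + (-exp(I*pi/3))] = 0/6 = 0
  <chi_1*chi_3, chi_3> = (1/6)[1*(1)*conj(1) + 1*(-exp(I*pi/3))*conj(-1) + 1*(exp(2*I*pi/3))*conj(1) + 1*(1)*conj(-1) + 1*(exp(-2*I*pi/3))*conj(1) + 1*(-exp(-I*pi/3))*conj(-1)]
      = (1/6)[(1) + (exp(I*pi/3)) + (exp(2*I*pi/3)) + (-1) + (exp(-2*I*pi/3)) + (exp(-I*pi/3))] = 0/6 = 0
  <chi_1*chi_3, chi_4> = (1/6)[1*(1)*conj(1) + 1*(-exp(I*pi/3))*conj(exp(-2*I*pi/3)) + 1*(exp(2*I*pi/3))*conj(exp(2*I*pi/3)) + 1*(1)*conj(1) + 1*(exp(-2*I*pi/3))*conj(exp(-2*I*pi/3)) + 1*(-exp(-I*pi/3))*conj(exp(2*I*pi/3))]
      = (1/6)[(1) + (1) + (1) + (1) + (1) + (1)] = 6/6 = 1
  <chi_1*chi_3, chi_5> = (1/6)[1*(1)*conj(1) + 1*(-exp(I*pi/3))*conj(exp(-I*pi/3)) + 1*(exp(2*I*pi/3))*conj(exp(-2*I*pi/3)) + 1*(1)*conj(-1) + 1*(exp(-2*I*pi/3))*conj(exp(2*I*pi/3)) + 1*(-exp(-I*pi/3))*conj(exp(I*pi/3))]
      = (1/6)[(1) + (-exp(2*I*pi/3)) + (exp(-2*I*pi/3)) + (-1) + (exp(2*I*pi/3)) + (-exp(-2*I*pi/3))] = 0/6 = 0
(Exp terms are combined using exp(i*s)*conj(exp(i*t)) = exp(i*(s-t)), and sums of them are collapsed using the identity that for every m > 1 the m distinct m-th roots of unity sum to 0, e.g. 1 + exp(2*I*pi/3) + exp(-2*I*pi/3) = 0.)
Hence the multiplicities are chi_4: 1. Dimension check: dim(chi_1)*dim(chi_3) = 1*1 = 1 and sum (mult * dim) = 1*1 = 1.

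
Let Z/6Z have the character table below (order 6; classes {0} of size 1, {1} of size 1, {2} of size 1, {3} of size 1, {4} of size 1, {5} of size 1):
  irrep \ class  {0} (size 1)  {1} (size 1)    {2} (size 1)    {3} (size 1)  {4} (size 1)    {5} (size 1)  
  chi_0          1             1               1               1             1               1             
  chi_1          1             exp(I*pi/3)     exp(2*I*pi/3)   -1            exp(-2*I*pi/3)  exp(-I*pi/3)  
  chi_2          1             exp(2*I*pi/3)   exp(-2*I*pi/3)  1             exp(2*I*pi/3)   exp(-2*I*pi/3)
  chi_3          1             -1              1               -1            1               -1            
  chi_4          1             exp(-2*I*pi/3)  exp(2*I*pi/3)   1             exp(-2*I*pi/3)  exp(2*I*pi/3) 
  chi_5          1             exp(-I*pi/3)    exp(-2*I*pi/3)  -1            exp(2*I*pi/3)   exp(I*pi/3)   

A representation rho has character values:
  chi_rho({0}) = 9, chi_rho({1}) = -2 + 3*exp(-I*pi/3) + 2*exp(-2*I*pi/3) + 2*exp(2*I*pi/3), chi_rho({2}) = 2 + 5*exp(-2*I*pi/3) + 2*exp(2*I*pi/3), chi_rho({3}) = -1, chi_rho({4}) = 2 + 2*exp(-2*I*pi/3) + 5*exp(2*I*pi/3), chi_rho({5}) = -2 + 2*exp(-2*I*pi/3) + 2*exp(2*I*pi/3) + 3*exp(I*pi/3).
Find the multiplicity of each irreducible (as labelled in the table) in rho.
Multiplicities: chi_0: 0, chi_1: 0, chi_2: 2, chi_3: 2, chi_4: 2, chi_5: 3.

Reasoning: Use <chi_rho, chi> = (1/|G|) sum_C |C| * chi_rho(C) * conj(chi(C)) with |G| = 6 for each irreducible chi in the table:
  <chi_rho, chi_0> = (1/6)[1*(9)*conj(1) + 1*(-2 + 3*exp(-I*pi/3) + 2*exp(-2*I*pi/3) + 2*exp(2*I*pi/3))*conj(1) + 1*(2 + 5*exp(-2*I*pi/3) + 2*exp(2*I*pi/3))*conj(1) + 1*(-1)*conj(1) + 1*(2 + 2*exp(-2*I*pi/3) + 5*exp(2*I*pi/3))*conj(1) + 1*(-2 + 2*exp(-2*I*pi/3) + 2*exp(2*I*pi/3) + 3*exp(I*pi/3))*conj(1)]
      = (1/6)[(9) + (-2 + 3*exp(-I*pi/3) + 2*exp(-2*I*pi/3) + 2*exp(2*I*pi/3)) + (2 + 5*exp(-2*I*pi/3) + 2*exp(2*I*pi/3)) + (-1) + (2 + 2*exp(-2*I*pi/3) + 5*exp(2*I*pi/3)) + (-2 + 2*exp(-2*I*pi/3) + 2*exp(2*I*pi/3) + 3*exp(I*pi/3))] = 0/6 = 0
  <chi_rho, chi_1> = (1/6)[1*(9)*conj(1) + 1*(-2 + 3*exp(-I*pi/3) + 2*exp(-2*I*pi/3) + 2*exp(2*I*pi/3))*conj(exp(I*pi/3)) + 1*(2 + 5*exp(-2*I*pi/3) + 2*exp(2*I*pi/3))*conj(exp(2*I*pi/3)) + 1*(-1)*conj(-1) + 1*(2 + 2*exp(-2*I*pi/3) + 5*exp(2*I*pi/3))*conj(exp(-2*I*pi/3)) + 1*(-2 + 2*exp(-2*I*pi/3) + 2*exp(2*I*pi/3) + 3*exp(I*pi/3))*conj(exp(-I*pi/3))]
      = (1/6)[(9) + (-2 + 3*exp(-2*I*pi/3) - 2*exp(-I*pi/3) + 2*exp(I*pi/3)) + (2 + 2*exp(-2*I*pi/3) + 5*exp(2*I*pi/3)) + (1) + (2 + 5*exp(-2*I*pi/3) + 2*exp(2*I*pi/3)) + (-2 - 2*exp(I*pi/3) + 2*exp(-I*pi/3) + 3*exp(2*I*pi/3))] = 0/6 = 0
  <chi_rho, chi_2> = (1/6)[1*(9)*conj(1) + 1*(-2 + 3*exp(-I*pi/3) + 2*exp(-2*I*pi/3) + 2*exp(2*I*pi/3))*conj(exp(2*I*pi/3)) + 1*(2 + 5*exp(-2*I*pi/3) + 2*exp(2*I*pi/3))*conj(exp(-2*I*pi/3)) + 1*(-1)*conj(1) + 1*(2 + 2*exp(-2*I*pi/3) + 5*exp(2*I*pi/3))*conj(exp(2*I*pi/3)) + 1*(-2 + 2*exp(-2*I*pi/3) + 2*exp(2*I*pi/3) + 3*exp(I*pi/3))*conj(exp(-2*I*pi/3))]
      = (1/6)[(9) + (-1 + 2*exp(2*I*pi/3) - 2*exp(-2*I*pi/3)) + (3) + (-1) + (3) + (-1 + 2*exp(-2*I*pi/3) - 2*exp(2*I*pi/3))] = 12/6 = 2
  <chi_rho, chi_3> = (1/6)[1*(9)*conj(1) + 1*(-2 + 3*exp(-I*pi/3) + 2*exp(-2*I*pi/3) + 2*exp(2*I*pi/3))*conj(-1) + 1*(2 + 5*exp(-2*I*pi/3) + 2*exp(2*I*pi/3))*conj(1) + 1*(-1)*conj(-1) + 1*(2 + 2*exp(-2*I*pi/3) + 5*exp(2*I*pi/3))*conj(1) + 1*(-2 + 2*exp(-2*I*pi/3) + 2*exp(2*I*pi/3) + 3*exp(I*pi/3))*conj(-1)]
      = (1/6)[(9) + (2 - 2*exp(2*I*pi/3) - 2*exp(-2*I*pi/3) - 3*exp(-I*pi/3)) + (2 + 5*exp(-2*I*pi/3) + 2*exp(2*I*pi/3)) + (1) + (2 + 2*exp(-2*I*pi/3) + 5*exp(2*I*pi/3)) + (2 - 3*exp(I*pi/3) - 2*exp(2*I*pi/3) - 2*exp(-2*I*pi/3))] = 12/6 = 2
  <chi_rho, chi_4> = (1/6)[1*(9)*conj(1) + 1*(-2 + 3*exp(-I*pi/3) + 2*exp(-2*I*pi/3) + 2*exp(2*I*pi/3))*conj(exp(-2*I*pi/3)) + 1*(2 + 5*exp(-2*I*pi/3) + 2*exp(2*I*pi/3))*conj(exp(2*I*pi/3)) + 1*(-1)*conj(1) + 1*(2 + 2*exp(-2*I*pi/3) + 5*exp(2*I*pi/3))*conj(exp(-2*I*pi/3)) + 1*(-2 + 2*exp(-2*I*pi/3) + 2*exp(2*I*pi/3) + 3*exp(I*pi/3))*conj(exp(2*I*pi/3))]
      = (1/6)[(9) + (2 + 2*exp(-2*I*pi/3) - 2*exp(2*I*pi/3) + 3*exp(I*pi/3)) + (2 + 2*exp(-2*I*pi/3) + 5*exp(2*I*pi/3)) + (-1) + (2 + 5*exp(-2*I*pi/3) + 2*exp(2*I*pi/3)) + (2 + 3*exp(-I*pi/3) + 2*exp(2*I*pi/3) - 2*exp(-2*I*pi/3))] = 12/6 = 2
  <chi_rho, chi_5> = (1/6)[1*(9)*conj(1) + 1*(-2 + 3*exp(-I*pi/3) + 2*exp(-2*I*pi/3) + 2*exp(2*I*pi/3))*conj(exp(-I*pi/3)) + 1*(2 + 5*exp(-2*I*pi/3) + 2*exp(2*I*pi/3))*conj(exp(-2*I*pi/3)) + 1*(-1)*conj(-1) + 1*(2 + 2*exp(-2*I*pi/3) + 5*exp(2*I*pi/3))*conj(exp(2*I*pi/3)) + 1*(-2 + 2*exp(-2*I*pi/3) + 2*exp(2*I*pi/3) + 3*exp(I*pi/3))*conj(exp(I*pi/3))]
      = (1/6)[(9) + (1 - 2*exp(I*pi/3) + 2*exp(-I*pi/3)) + (3) + (1) + (3) + (1 - 2*exp(-I*pi/3) + 2*exp(I*pi/3))] = 18/6 = 3
(Exp terms are combined using exp(i*s)*conj(exp(i*t)) = exp(i*(s-t)), and sums of them are collapsed using the identity that for every m > 1 the m distinct m-th roots of unity sum to 0, e.g. 1 + exp(2*I*pi/3) + exp(-2*I*pi/3) = 0.)
Dimension check: dim(rho) = sum (mult * dim) = 0*1 + 0*1 + 2*1 + 2*1 + 2*1 + 3*1 = 9 = chi_rho(e) = 9.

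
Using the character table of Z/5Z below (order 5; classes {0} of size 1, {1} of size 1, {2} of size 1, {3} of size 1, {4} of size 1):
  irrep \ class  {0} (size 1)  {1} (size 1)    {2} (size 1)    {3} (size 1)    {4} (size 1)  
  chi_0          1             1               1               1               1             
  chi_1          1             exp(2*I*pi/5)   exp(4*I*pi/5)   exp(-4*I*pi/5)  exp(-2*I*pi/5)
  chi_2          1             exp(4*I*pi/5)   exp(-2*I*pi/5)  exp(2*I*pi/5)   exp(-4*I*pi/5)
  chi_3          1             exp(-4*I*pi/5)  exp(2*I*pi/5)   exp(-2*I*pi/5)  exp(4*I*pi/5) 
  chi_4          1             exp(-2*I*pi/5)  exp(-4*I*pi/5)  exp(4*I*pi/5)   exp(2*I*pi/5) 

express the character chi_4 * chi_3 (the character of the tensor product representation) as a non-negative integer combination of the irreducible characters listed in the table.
chi_4 tensor chi_3 = chi_2 (all other irreducibles have multiplicity 0).

Argument: The character of a tensor product is the pointwise product (chi_4 * chi_3)(C) = chi_4(C) * chi_3(C):
  {0}: (1)*(1), {1}: (exp(-2*I*pi/5))*(exp(-4*I*pi/5)), {2}: (exp(-4*I*pi/5))*(exp(2*I*pi/5)), {3}: (exp(4*I*pi/5))*(exp(-2*I*pi/5)), {4}: (exp(2*I*pi/5))*(exp(4*I*pi/5))
so (chi_4 * chi_3) takes values
  {0} -> 1, {1} -> exp(4*I*pi/5), {2} -> exp(-2*I*pi/5), {3} -> exp(2*I*pi/5), {4} -> exp(-4*I*pi/5).
Now take the inner product of this character with each irreducible chi from the table, <chi_4*chi_3, chi> = (1/5) sum_C |C| (chi_4*chi_3)(C) conj(chi(C)):
  <chi_4*chi_3, chi_0> = (1/5)[1*(1)*conj(1) + 1*(exp(4*I*pi/5))*conj(1) + 1*(exp(-2*I*pi/5))*conj(1) + 1*(exp(2*I*pi/5))*conj(1) + 1*(exp(-4*I*pi/5))*conj(1)]
      = (1/5)[(1) + (exp(4*I*pi/5)) + (exp(-2*I*pi/5)) + (exp(2*I*pi/5)) + (exp(-4*I*pi/5))] = 0/5 = 0
  <chi_4*chi_3, chi_1> = (1/5)[1*(1)*conj(1) + 1*(exp(4*I*pi/5))*conj(exp(2*I*pi/5)) + 1*(exp(-2*I*pi/5))*conj(exp(4*I*pi/5)) + 1*(exp(2*I*pi/5))*conj(exp(-4*I*pi/5)) + 1*(exp(-4*I*pi/5))*conj(exp(-2*I*pi/5))]
      = (1/5)[(1) + (exp(2*I*pi/5)) + (exp(4*I*pi/5)) + (exp(-4*I*pi/5)) + (exp(-2*I*pi/5))] = 0/5 = 0
  <chi_4*chi_3, chi_2> = (1/5)[1*(1)*conj(1) + 1*(exp(4*I*pi/5))*conj(exp(4*I*pi/5)) + 1*(exp(-2*I*pi/5))*conj(exp(-2*I*pi/5)) + 1*(exp(2*I*pi/5))*conj(exp(2*I*pi/5)) + 1*(exp(-4*I*pi/5))*conj(exp(-4*I*pi/5))]
      = (1/5)[(1) + (1) + (1) + (1) + (1)] = 5/5 = 1
  <chi_4*chi_3, chi_3> = (1/5)[1*(1)*conj(1) + 1*(exp(4*I*pi/5))*conj(exp(-4*I*pi/5)) + 1*(exp(-2*I*pi/5))*conj(exp(2*I*pi/5)) + 1*(exp(2*I*pi/5))*conj(exp(-2*I*pi/5)) + 1*(exp(-4*I*pi/5))*conj(exp(4*I*pi/5))]
      = (1/5)[(1) + (exp(-2*I*pi/5)) + (exp(-4*I*pi/5)) + (exp(4*I*pi/5)) + (exp(2*I*pi/5))] = 0/5 = 0
  <chi_4*chi_3, chi_4> = (1/5)[1*(1)*conj(1) + 1*(exp(4*I*pi/5))*conj(exp(-2*I*pi/5)) + 1*(exp(-2*I*pi/5))*conj(exp(-4*I*pi/5)) + 1*(exp(2*I*pi/5))*conj(exp(4*I*pi/5)) + 1*(exp(-4*I*pi/5))*conj(exp(2*I*pi/5))]
      = (1/5)[(1) + (exp(-4*I*pi/5)) + (exp(2*I*pi/5)) + (exp(-2*I*pi/5)) + (exp(4*I*pi/5))] = 0/5 = 0
(Exp terms are combined using exp(i*s)*conj(exp(i*t)) = exp(i*(s-t)), and sums of them are collapsed using the identity that for every m > 1 the m distinct m-th roots of unity sum to 0, e.g. 1 + exp(2*I*pi/3) + exp(-2*I*pi/3) = 0.)
Hence the multiplicities are chi_2: 1. Dimension check: dim(chi_4)*dim(chi_3) = 1*1 = 1 and sum (mult * dim) = 1*1 = 1.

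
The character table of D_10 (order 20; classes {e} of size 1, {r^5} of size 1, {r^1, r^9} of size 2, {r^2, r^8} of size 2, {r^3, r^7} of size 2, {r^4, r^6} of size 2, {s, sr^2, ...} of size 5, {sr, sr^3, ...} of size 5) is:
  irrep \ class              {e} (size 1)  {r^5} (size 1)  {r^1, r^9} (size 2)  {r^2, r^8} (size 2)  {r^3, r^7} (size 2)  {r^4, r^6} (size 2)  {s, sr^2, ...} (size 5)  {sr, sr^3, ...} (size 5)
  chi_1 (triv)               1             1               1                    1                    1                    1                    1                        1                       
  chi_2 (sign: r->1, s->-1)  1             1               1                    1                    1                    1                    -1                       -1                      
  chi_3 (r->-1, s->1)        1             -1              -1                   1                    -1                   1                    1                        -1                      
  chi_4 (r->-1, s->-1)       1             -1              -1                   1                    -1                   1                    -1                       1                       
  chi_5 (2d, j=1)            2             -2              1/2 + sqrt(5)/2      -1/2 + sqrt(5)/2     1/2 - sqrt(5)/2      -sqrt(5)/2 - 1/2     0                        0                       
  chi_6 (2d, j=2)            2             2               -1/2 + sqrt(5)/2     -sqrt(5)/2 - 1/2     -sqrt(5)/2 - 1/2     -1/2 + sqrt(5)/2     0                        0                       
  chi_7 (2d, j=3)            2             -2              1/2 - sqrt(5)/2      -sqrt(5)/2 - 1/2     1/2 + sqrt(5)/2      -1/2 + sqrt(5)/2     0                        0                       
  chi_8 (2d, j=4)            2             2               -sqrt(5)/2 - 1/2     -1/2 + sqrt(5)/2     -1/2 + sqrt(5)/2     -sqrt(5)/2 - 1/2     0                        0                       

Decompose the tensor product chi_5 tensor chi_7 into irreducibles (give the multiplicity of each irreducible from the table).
chi_5 tensor chi_7 = chi_6 + chi_8 (all other irreducibles have multiplicity 0).

Explanation: The character of a tensor product is the pointwise product (chi_5 * chi_7)(C) = chi_5(C) * chi_7(C):
  {e}: (2)*(2), {r^5}: (-2)*(-2), {r^1, r^9}: (1/2 + sqrt(5)/2)*(1/2 - sqrt(5)/2), {r^2, r^8}: (-1/2 + sqrt(5)/2)*(-sqrt(5)/2 - 1/2), {r^3, r^7}: (1/2 - sqrt(5)/2)*(1/2 + sqrt(5)/2), {r^4, r^6}: (-sqrt(5)/2 - 1/2)*(-1/2 + sqrt(5)/2), {s, sr^2, ...}: (0)*(0), {sr, sr^3, ...}: (0)*(0)
so (chi_5 * chi_7) takes values
  {e} -> 4, {r^5} -> 4, {r^1, r^9} -> -1, {r^2, r^8} -> -1, {r^3, r^7} -> -1, {r^4, r^6} -> -1, {s, sr^2, ...} -> 0, {sr, sr^3, ...} -> 0.
Now take the inner product of this character with each irreducible chi from the table, <chi_5*chi_7, chi> = (1/20) sum_C |C| (chi_5*chi_7)(C) conj(chi(C)):
  <chi_5*chi_7, chi_1> = (1/20)[1*(4)*conj(1) + 1*(4)*conj(1) + 2*(-1)*conj(1) + 2*(-1)*conj(1) + 2*(-1)*conj(1) + 2*(-1)*conj(1) + 5*(0)*conj(1) + 5*(0)*conj(1)]
      = (1/20)[(4) + (4) + (-2) + (-2) + (-2) + (-2) + (0) + (0)] = 0/20 = 0
  <chi_5*chi_7, chi_2> = (1/20)[1*(4)*conj(1) + 1*(4)*conj(1) + 2*(-1)*conj(1) + 2*(-1)*conj(1) + 2*(-1)*conj(1) + 2*(-1)*conj(1) + 5*(0)*conj(-1) + 5*(0)*conj(-1)]
      = (1/20)[(4) + (4) + (-2) + (-2) + (-2) + (-2) + (0) + (0)] = 0/20 = 0
  <chi_5*chi_7, chi_3> = (1/20)[1*(4)*conj(1) + 1*(4)*conj(-1) + 2*(-1)*conj(-1) + 2*(-1)*conj(1) + 2*(-1)*conj(-1) + 2*(-1)*conj(1) + 5*(0)*conj(1) + 5*(0)*conj(-1)]
      = (1/20)[(4) + (-4) + (2) + (-2) + (2) + (-2) + (0) + (0)] = 0/20 = 0
  <chi_5*chi_7, chi_4> = (1/20)[1*(4)*conj(1) + 1*(4)*conj(-1) + 2*(-1)*conj(-1) + 2*(-1)*conj(1) + 2*(-1)*conj(-1) + 2*(-1)*conj(1) + 5*(0)*conj(-1) + 5*(0)*conj(1)]
      = (1/20)[(4) + (-4) + (2) + (-2) + (2) + (-2) + (0) + (0)] = 0/20 = 0
  <chi_5*chi_7, chi_5> = (1/20)[1*(4)*conj(2) + 1*(4)*conj(-2) + 2*(-1)*conj(1/2 + sqrt(5)/2) + 2*(-1)*conj(-1/2 + sqrt(5)/2) + 2*(-1)*conj(1/2 - sqrt(5)/2) + 2*(-1)*conj(-sqrt(5)/2 - 1/2) + 5*(0)*conj(0) + 5*(0)*conj(0)]
      = (1/20)[(8) + (-8) + (-sqrt(5) - 1) + (1 - sqrt(5)) + (-1 + sqrt(5)) + (1 + sqrt(5)) + (0) + (0)] = 0/20 = 0
  <chi_5*chi_7, chi_6> = (1/20)[1*(4)*conj(2) + 1*(4)*conj(2) + 2*(-1)*conj(-1/2 + sqrt(5)/2) + 2*(-1)*conj(-sqrt(5)/2 - 1/2) + 2*(-1)*conj(-sqrt(5)/2 - 1/2) + 2*(-1)*conj(-1/2 + sqrt(5)/2) + 5*(0)*conj(0) + 5*(0)*conj(0)]
      = (1/20)[(8) + (8) + (1 - sqrt(5)) + (1 + sqrt(5)) + (1 + sqrt(5)) + (1 - sqrt(5)) + (0) + (0)] = 20/20 = 1
  <chi_5*chi_7, chi_7> = (1/20)[1*(4)*conj(2) + 1*(4)*conj(-2) + 2*(-1)*conj(1/2 - sqrt(5)/2) + 2*(-1)*conj(-sqrt(5)/2 - 1/2) + 2*(-1)*conj(1/2 + sqrt(5)/2) + 2*(-1)*conj(-1/2 + sqrt(5)/2) + 5*(0)*conj(0) + 5*(0)*conj(0)]
      = (1/20)[(8) + (-8) + (-1 + sqrt(5)) + (1 + sqrt(5)) + (-sqrt(5) - 1) + (1 - sqrt(5)) + (0) + (0)] = 0/20 = 0
  <chi_5*chi_7, chi_8> = (1/20)[1*(4)*conj(2) + 1*(4)*conj(2) + 2*(-1)*conj(-sqrt(5)/2 - 1/2) + 2*(-1)*conj(-1/2 + sqrt(5)/2) + 2*(-1)*conj(-1/2 + sqrt(5)/2) + 2*(-1)*conj(-sqrt(5)/2 - 1/2) + 5*(0)*conj(0) + 5*(0)*conj(0)]
      = (1/20)[(8) + (8) + (1 + sqrt(5)) + (1 - sqrt(5)) + (1 - sqrt(5)) + (1 + sqrt(5)) + (0) + (0)] = 20/20 = 1
Hence the multiplicities are chi_6: 1, chi_8: 1. Dimension check: dim(chi_5)*dim(chi_7) = 2*2 = 4 and sum (mult * dim) = 1*2 + 1*2 = 4.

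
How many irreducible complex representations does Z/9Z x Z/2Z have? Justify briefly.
18

Justification: The number of irreducible complex representations of a finite group equals its number of conjugacy classes. Z/9Z x Z/2Z is abelian of order 18, so every element is its own conjugacy class: 18 classes, so Z/9Z x Z/2Z (order 18) has exactly 18 irreducible complex representations.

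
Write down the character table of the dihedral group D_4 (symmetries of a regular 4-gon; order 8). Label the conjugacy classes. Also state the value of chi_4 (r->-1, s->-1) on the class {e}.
Conjugacy classes: {e} of size 1, {r^2} of size 1, {r^1, r^3} of size 2, {s, sr^2, ...} of size 2, {sr, sr^3, ...} of size 2.
Character table:
  irrep \ class              {e} (size 1)  {r^2} (size 1)  {r^1, r^3} (size 2)  {s, sr^2, ...} (size 2)  {sr, sr^3, ...} (size 2)
  chi_1 (triv)               1             1               1                    1                        1                       
  chi_2 (sign: r->1, s->-1)  1             1               1                    -1                       -1                      
  chi_3 (r->-1, s->1)        1             1               -1                   1                        -1                      
  chi_4 (r->-1, s->-1)       1             1               -1                   -1                       1                       
  chi_5 (2d, j=1)            2             -2              0                    0                        0                       

Spot check: chi_4 (r->-1, s->-1) on {e} = 1.

Proof sketch: D_4 has order 2*4 = 8 with 5 conjugacy classes, hence 5 irreducibles. Sum of squared dims 1 + 1 + 1 + 1 + 4 = 8 = |G|. Linear characters come from the abelianisation; the 2-dimensional irreps have character r^k -> 2*cos(2*pi*j*k/4), reflections -> 0.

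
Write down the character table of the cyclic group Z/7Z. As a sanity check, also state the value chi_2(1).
Character table of Z/7Z (irreps indexed chi_0,...,chi_6 with chi_k(m) = zeta_7^(k*m), zeta_7 = exp(2*pi*i/7)):
  irrep \ class  {0} (size 1)  {1} (size 1)    {2} (size 1)    {3} (size 1)    {4} (size 1)    {5} (size 1)    {6} (size 1)  
  chi_0          1             1               1               1               1               1               1             
  chi_1          1             exp(2*I*pi/7)   exp(4*I*pi/7)   exp(6*I*pi/7)   exp(-6*I*pi/7)  exp(-4*I*pi/7)  exp(-2*I*pi/7)
  chi_2          1             exp(4*I*pi/7)   exp(-6*I*pi/7)  exp(-2*I*pi/7)  exp(2*I*pi/7)   exp(6*I*pi/7)   exp(-4*I*pi/7)
  chi_3          1             exp(6*I*pi/7)   exp(-2*I*pi/7)  exp(4*I*pi/7)   exp(-4*I*pi/7)  exp(2*I*pi/7)   exp(-6*I*pi/7)
  chi_4          1             exp(-6*I*pi/7)  exp(2*I*pi/7)   exp(-4*I*pi/7)  exp(4*I*pi/7)   exp(-2*I*pi/7)  exp(6*I*pi/7) 
  chi_5          1             exp(-4*I*pi/7)  exp(6*I*pi/7)   exp(2*I*pi/7)   exp(-2*I*pi/7)  exp(-6*I*pi/7)  exp(4*I*pi/7) 
  chi_6          1             exp(-2*I*pi/7)  exp(-4*I*pi/7)  exp(-6*I*pi/7)  exp(6*I*pi/7)   exp(4*I*pi/7)   exp(2*I*pi/7) 

Spot check: chi_2(1) = zeta_7^(2*1) = zeta_7^2 = exp(4*I*pi/7).

Z/7Z is abelian, so all 7 irreducible complex representations are 1-dimensional. They are given by chi_k(m) = zeta_7^(k*m) for k = 0,...,6. Row orthogonality: sum_m chi_k(m) conj(chi_l(m)) = 7 * [k = l].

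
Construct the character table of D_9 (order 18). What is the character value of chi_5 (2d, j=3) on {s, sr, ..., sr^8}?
Conjugacy classes: {e} of size 1, {r^1, r^8} of size 2, {r^2, r^7} of size 2, {r^3, r^6} of size 2, {r^4, r^5} of size 2, {s, sr, ..., sr^8} of size 9.
Character table:
  irrep \ class              {e} (size 1)  {r^1, r^8} (size 2)  {r^2, r^7} (size 2)  {r^3, r^6} (size 2)  {r^4, r^5} (size 2)  {s, sr, ..., sr^8} (size 9)
  chi_1 (triv)               1             1                    1                    1                    1                    1                          
  chi_2 (sign: r->1, s->-1)  1             1                    1                    1                    1                    -1                         
  chi_3 (2d, j=1)            2             2*cos(2*pi/9)        2*cos(4*pi/9)        -1                   -2*cos(pi/9)         0                          
  chi_4 (2d, j=2)            2             2*cos(4*pi/9)        -2*cos(pi/9)         -1                   2*cos(2*pi/9)        0                          
  chi_5 (2d, j=3)            2             -1                   -1                   2                    -1                   0                          
  chi_6 (2d, j=4)            2             -2*cos(pi/9)         2*cos(2*pi/9)        -1                   2*cos(4*pi/9)        0                          

Spot check: chi_5 (2d, j=3) on {s, sr, ..., sr^8} = 0.

Derivation: D_9 has order 2*9 = 18 with 6 conjugacy classes, hence 6 irreducibles. Sum of squared dims 1 + 1 + 4 + 4 + 4 + 4 = 18 = |G|. Linear characters come from the abelianisation; the 2-dimensional irreps have character r^k -> 2*cos(2*pi*j*k/9), reflections -> 0.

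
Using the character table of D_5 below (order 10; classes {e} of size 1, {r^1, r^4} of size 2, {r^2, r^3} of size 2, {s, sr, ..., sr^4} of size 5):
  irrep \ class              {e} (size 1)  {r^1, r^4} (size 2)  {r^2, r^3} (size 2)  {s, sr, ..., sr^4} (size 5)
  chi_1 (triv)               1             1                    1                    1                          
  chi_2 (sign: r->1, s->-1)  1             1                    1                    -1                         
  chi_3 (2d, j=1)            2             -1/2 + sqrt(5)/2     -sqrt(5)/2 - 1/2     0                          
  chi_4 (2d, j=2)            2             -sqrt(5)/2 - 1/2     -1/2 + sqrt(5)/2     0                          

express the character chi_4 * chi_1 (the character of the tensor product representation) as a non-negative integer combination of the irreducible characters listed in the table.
chi_4 tensor chi_1 = chi_4 (all other irreducibles have multiplicity 0).

Solution. The character of a tensor product is the pointwise product (chi_4 * chi_1)(C) = chi_4(C) * chi_1(C):
  {e}: (2)*(1), {r^1, r^4}: (-sqrt(5)/2 - 1/2)*(1), {r^2, r^3}: (-1/2 + sqrt(5)/2)*(1), {s, sr, ..., sr^4}: (0)*(1)
so (chi_4 * chi_1) takes values
  {e} -> 2, {r^1, r^4} -> -sqrt(5)/2 - 1/2, {r^2, r^3} -> -1/2 + sqrt(5)/2, {s, sr, ..., sr^4} -> 0.
Now take the inner product of this character with each irreducible chi from the table, <chi_4*chi_1, chi> = (1/10) sum_C |C| (chi_4*chi_1)(C) conj(chi(C)):
  <chi_4*chi_1, chi_1> = (1/10)[1*(2)*conj(1) + 2*(-sqrt(5)/2 - 1/2)*conj(1) + 2*(-1/2 + sqrt(5)/2)*conj(1) + 5*(0)*conj(1)]
      = (1/10)[(2) + (-sqrt(5) - 1) + (-1 + sqrt(5)) + (0)] = 0/10 = 0
  <chi_4*chi_1, chi_2> = (1/10)[1*(2)*conj(1) + 2*(-sqrt(5)/2 - 1/2)*conj(1) + 2*(-1/2 + sqrt(5)/2)*conj(1) + 5*(0)*conj(-1)]
      = (1/10)[(2) + (-sqrt(5) - 1) + (-1 + sqrt(5)) + (0)] = 0/10 = 0
  <chi_4*chi_1, chi_3> = (1/10)[1*(2)*conj(2) + 2*(-sqrt(5)/2 - 1/2)*conj(-1/2 + sqrt(5)/2) + 2*(-1/2 + sqrt(5)/2)*conj(-sqrt(5)/2 - 1/2) + 5*(0)*conj(0)]
      = (1/10)[(4) + (-2) + (-2) + (0)] = 0/10 = 0
  <chi_4*chi_1, chi_4> = (1/10)[1*(2)*conj(2) + 2*(-sqrt(5)/2 - 1/2)*conj(-sqrt(5)/2 - 1/2) + 2*(-1/2 + sqrt(5)/2)*conj(-1/2 + sqrt(5)/2) + 5*(0)*conj(0)]
      = (1/10)[(4) + (sqrt(5) + 3) + (3 - sqrt(5)) + (0)] = 10/10 = 1
Hence the multiplicities are chi_4: 1. Dimension check: dim(chi_4)*dim(chi_1) = 2*1 = 2 and sum (mult * dim) = 1*2 = 2.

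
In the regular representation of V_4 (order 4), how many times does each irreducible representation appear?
Each irreducible V_i of dimension d_i appears with multiplicity d_i, i.e. rho_reg = (direct sum over all irreducibles V_i) d_i V_i. The irreducible dimensions for V_4 are 1, 1, 1, 1: 4 irreducibles of dimension 1, each with multiplicity 1. Total dimension 4*1*1 = 4 = |G|.

Details: General theorem: in the regular representation of a finite group G, each irreducible appears with multiplicity equal to its dimension. Check: dim(rho_reg) = sum d_i^2 = 1 + 1 + 1 + 1 = 4 = |G|.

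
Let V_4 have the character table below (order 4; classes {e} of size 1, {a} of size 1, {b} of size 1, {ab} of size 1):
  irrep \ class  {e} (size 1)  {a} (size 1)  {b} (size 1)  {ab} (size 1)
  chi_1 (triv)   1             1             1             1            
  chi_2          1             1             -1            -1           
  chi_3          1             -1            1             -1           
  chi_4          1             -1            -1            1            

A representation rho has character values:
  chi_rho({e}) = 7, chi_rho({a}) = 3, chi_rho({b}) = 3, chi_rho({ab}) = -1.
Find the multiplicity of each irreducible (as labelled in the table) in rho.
Multiplicities: chi_1: 3, chi_2: 2, chi_3: 2, chi_4: 0.

Derivation: Use <chi_rho, chi> = (1/|G|) sum_C |C| * chi_rho(C) * conj(chi(C)) with |G| = 4 for each irreducible chi in the table:
  <chi_rho, chi_1> = (1/4)[1*(7)*conj(1) + 1*(3)*conj(1) + 1*(3)*conj(1) + 1*(-1)*conj(1)]
      = (1/4)[(7) + (3) + (3) + (-1)] = 12/4 = 3
  <chi_rho, chi_2> = (1/4)[1*(7)*conj(1) + 1*(3)*conj(1) + 1*(3)*conj(-1) + 1*(-1)*conj(-1)]
      = (1/4)[(7) + (3) + (-3) + (1)] = 8/4 = 2
  <chi_rho, chi_3> = (1/4)[1*(7)*conj(1) + 1*(3)*conj(-1) + 1*(3)*conj(1) + 1*(-1)*conj(-1)]
      = (1/4)[(7) + (-3) + (3) + (1)] = 8/4 = 2
  <chi_rho, chi_4> = (1/4)[1*(7)*conj(1) + 1*(3)*conj(-1) + 1*(3)*conj(-1) + 1*(-1)*conj(1)]
      = (1/4)[(7) + (-3) + (-3) + (-1)] = 0/4 = 0
Dimension check: dim(rho) = sum (mult * dim) = 3*1 + 2*1 + 2*1 + 0*1 = 7 = chi_rho(e) = 7.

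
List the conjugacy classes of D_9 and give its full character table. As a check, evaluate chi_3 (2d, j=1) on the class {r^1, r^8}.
Conjugacy classes: {e} of size 1, {r^1, r^8} of size 2, {r^2, r^7} of size 2, {r^3, r^6} of size 2, {r^4, r^5} of size 2, {s, sr, ..., sr^8} of size 9.
Character table:
  irrep \ class              {e} (size 1)  {r^1, r^8} (size 2)  {r^2, r^7} (size 2)  {r^3, r^6} (size 2)  {r^4, r^5} (size 2)  {s, sr, ..., sr^8} (size 9)
  chi_1 (triv)               1             1                    1                    1                    1                    1                          
  chi_2 (sign: r->1, s->-1)  1             1                    1                    1                    1                    -1                         
  chi_3 (2d, j=1)            2             2*cos(2*pi/9)        2*cos(4*pi/9)        -1                   -2*cos(pi/9)         0                          
  chi_4 (2d, j=2)            2             2*cos(4*pi/9)        -2*cos(pi/9)         -1                   2*cos(2*pi/9)        0                          
  chi_5 (2d, j=3)            2             -1                   -1                   2                    -1                   0                          
  chi_6 (2d, j=4)            2             -2*cos(pi/9)         2*cos(2*pi/9)        -1                   2*cos(4*pi/9)        0                          

Spot check: chi_3 (2d, j=1) on {r^1, r^8} = 2*cos(2*pi/9).

Reasoning: D_9 has order 2*9 = 18 with 6 conjugacy classes, hence 6 irreducibles. Sum of squared dims 1 + 1 + 4 + 4 + 4 + 4 = 18 = |G|. Linear characters come from the abelianisation; the 2-dimensional irreps have character r^k -> 2*cos(2*pi*j*k/9), reflections -> 0.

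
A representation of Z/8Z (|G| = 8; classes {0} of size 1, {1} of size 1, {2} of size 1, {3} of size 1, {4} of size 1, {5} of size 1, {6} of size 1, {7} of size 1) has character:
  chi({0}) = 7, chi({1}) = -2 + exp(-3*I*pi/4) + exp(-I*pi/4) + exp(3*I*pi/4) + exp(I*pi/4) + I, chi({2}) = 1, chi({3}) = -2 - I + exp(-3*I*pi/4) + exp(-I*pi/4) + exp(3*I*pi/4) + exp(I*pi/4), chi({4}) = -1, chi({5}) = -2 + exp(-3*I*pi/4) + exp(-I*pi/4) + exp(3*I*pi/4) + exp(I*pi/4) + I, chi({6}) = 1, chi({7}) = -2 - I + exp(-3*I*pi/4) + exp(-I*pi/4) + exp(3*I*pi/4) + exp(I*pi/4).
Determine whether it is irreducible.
Not irreducible (reducible): <chi, chi> = 9 > 1.

Argument: <chi, chi> = (1/|G|) sum_C |C| * |chi(C)|^2 = (1/8)[1*|7|^2 + 1*|-2 + exp(-3*I*pi/4) + exp(-I*pi/4) + exp(3*I*pi/4) + exp(I*pi/4) + I|^2 + 1*|1|^2 + 1*|-2 - I + exp(-3*I*pi/4) + exp(-I*pi/4) + exp(3*I*pi/4) + exp(I*pi/4)|^2 + 1*|-1|^2 + 1*|-2 + exp(-3*I*pi/4) + exp(-I*pi/4) + exp(3*I*pi/4) + exp(I*pi/4) + I|^2 + 1*|1|^2 + 1*|-2 - I + exp(-3*I*pi/4) + exp(-I*pi/4) + exp(3*I*pi/4) + exp(I*pi/4)|^2]
  = (1/8)[(49) + (5) + (1) + (5) + (1) + (5) + (1) + (5)] = 72/8 = 9.
(Exp terms are combined using exp(i*s)*conj(exp(i*t)) = exp(i*(s-t)), and sums of them are collapsed using the identity that for every m > 1 the m distinct m-th roots of unity sum to 0, e.g. 1 + exp(2*I*pi/3) + exp(-2*I*pi/3) = 0.)
A character is irreducible iff <chi, chi> = 1, so this representation is reducible.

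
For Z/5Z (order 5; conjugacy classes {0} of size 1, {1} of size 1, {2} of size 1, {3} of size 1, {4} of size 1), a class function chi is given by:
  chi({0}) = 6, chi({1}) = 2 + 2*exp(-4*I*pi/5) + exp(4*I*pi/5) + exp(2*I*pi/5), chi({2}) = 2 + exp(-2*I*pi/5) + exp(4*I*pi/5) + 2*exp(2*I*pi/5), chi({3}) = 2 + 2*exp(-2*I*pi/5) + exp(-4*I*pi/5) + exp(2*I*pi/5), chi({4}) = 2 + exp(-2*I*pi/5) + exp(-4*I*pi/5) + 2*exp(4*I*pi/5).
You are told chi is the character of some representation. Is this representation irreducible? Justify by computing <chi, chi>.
Not irreducible (reducible): <chi, chi> = 10 > 1.

Proof sketch: <chi, chi> = (1/|G|) sum_C |C| * |chi(C)|^2 = (1/5)[1*|6|^2 + 1*|2 + 2*exp(-4*I*pi/5) + exp(4*I*pi/5) + exp(2*I*pi/5)|^2 + 1*|2 + exp(-2*I*pi/5) + exp(4*I*pi/5) + 2*exp(2*I*pi/5)|^2 + 1*|2 + 2*exp(-2*I*pi/5) + exp(-4*I*pi/5) + exp(2*I*pi/5)|^2 + 1*|2 + exp(-2*I*pi/5) + exp(-4*I*pi/5) + 2*exp(4*I*pi/5)|^2]
  = (1/5)[(36) + (10 + 5*exp(-2*I*pi/5) + 8*exp(-4*I*pi/5) + 8*exp(4*I*pi/5) + 5*exp(2*I*pi/5)) + (10 + 8*exp(-2*I*pi/5) + 5*exp(-4*I*pi/5) + 5*exp(4*I*pi/5) + 8*exp(2*I*pi/5)) + (10 + 8*exp(-2*I*pi/5) + 5*exp(-4*I*pi/5) + 5*exp(4*I*pi/5) + 8*exp(2*I*pi/5)) + (10 + 5*exp(-2*I*pi/5) + 8*exp(-4*I*pi/5) + 8*exp(4*I*pi/5) + 5*exp(2*I*pi/5))] = 50/5 = 10.
(Exp terms are combined using exp(i*s)*conj(exp(i*t)) = exp(i*(s-t)), and sums of them are collapsed using the identity that for every m > 1 the m distinct m-th roots of unity sum to 0, e.g. 1 + exp(2*I*pi/3) + exp(-2*I*pi/3) = 0.)
A character is irreducible iff <chi, chi> = 1, so this representation is reducible.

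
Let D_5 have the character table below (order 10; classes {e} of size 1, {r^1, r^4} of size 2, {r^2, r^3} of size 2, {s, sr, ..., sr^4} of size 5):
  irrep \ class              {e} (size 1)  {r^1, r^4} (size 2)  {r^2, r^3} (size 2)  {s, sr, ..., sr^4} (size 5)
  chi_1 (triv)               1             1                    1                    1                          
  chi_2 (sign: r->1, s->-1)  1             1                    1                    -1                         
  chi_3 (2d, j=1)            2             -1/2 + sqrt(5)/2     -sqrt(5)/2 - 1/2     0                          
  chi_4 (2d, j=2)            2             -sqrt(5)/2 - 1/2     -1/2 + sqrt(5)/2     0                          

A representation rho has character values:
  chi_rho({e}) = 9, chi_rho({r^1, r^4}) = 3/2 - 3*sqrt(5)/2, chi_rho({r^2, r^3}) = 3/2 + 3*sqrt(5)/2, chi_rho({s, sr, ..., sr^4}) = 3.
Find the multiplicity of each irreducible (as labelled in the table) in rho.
Multiplicities: chi_1: 3, chi_2: 0, chi_3: 0, chi_4: 3.

Justification: Use <chi_rho, chi> = (1/|G|) sum_C |C| * chi_rho(C) * conj(chi(C)) with |G| = 10 for each irreducible chi in the table:
  <chi_rho, chi_1> = (1/10)[1*(9)*conj(1) + 2*(3/2 - 3*sqrt(5)/2)*conj(1) + 2*(3/2 + 3*sqrt(5)/2)*conj(1) + 5*(3)*conj(1)]
      = (1/10)[(9) + (3 - 3*sqrt(5)) + (3 + 3*sqrt(5)) + (15)] = 30/10 = 3
  <chi_rho, chi_2> = (1/10)[1*(9)*conj(1) + 2*(3/2 - 3*sqrt(5)/2)*conj(1) + 2*(3/2 + 3*sqrt(5)/2)*conj(1) + 5*(3)*conj(-1)]
      = (1/10)[(9) + (3 - 3*sqrt(5)) + (3 + 3*sqrt(5)) + (-15)] = 0/10 = 0
  <chi_rho, chi_3> = (1/10)[1*(9)*conj(2) + 2*(3/2 - 3*sqrt(5)/2)*conj(-1/2 + sqrt(5)/2) + 2*(3/2 + 3*sqrt(5)/2)*conj(-sqrt(5)/2 - 1/2) + 5*(3)*conj(0)]
      = (1/10)[(18) + (-9 + 3*sqrt(5)) + (-9 - 3*sqrt(5)) + (0)] = 0/10 = 0
  <chi_rho, chi_4> = (1/10)[1*(9)*conj(2) + 2*(3/2 - 3*sqrt(5)/2)*conj(-sqrt(5)/2 - 1/2) + 2*(3/2 + 3*sqrt(5)/2)*conj(-1/2 + sqrt(5)/2) + 5*(3)*conj(0)]
      = (1/10)[(18) + (6) + (6) + (0)] = 30/10 = 3
Dimension check: dim(rho) = sum (mult * dim) = 3*1 + 0*1 + 0*2 + 3*2 = 9 = chi_rho(e) = 9.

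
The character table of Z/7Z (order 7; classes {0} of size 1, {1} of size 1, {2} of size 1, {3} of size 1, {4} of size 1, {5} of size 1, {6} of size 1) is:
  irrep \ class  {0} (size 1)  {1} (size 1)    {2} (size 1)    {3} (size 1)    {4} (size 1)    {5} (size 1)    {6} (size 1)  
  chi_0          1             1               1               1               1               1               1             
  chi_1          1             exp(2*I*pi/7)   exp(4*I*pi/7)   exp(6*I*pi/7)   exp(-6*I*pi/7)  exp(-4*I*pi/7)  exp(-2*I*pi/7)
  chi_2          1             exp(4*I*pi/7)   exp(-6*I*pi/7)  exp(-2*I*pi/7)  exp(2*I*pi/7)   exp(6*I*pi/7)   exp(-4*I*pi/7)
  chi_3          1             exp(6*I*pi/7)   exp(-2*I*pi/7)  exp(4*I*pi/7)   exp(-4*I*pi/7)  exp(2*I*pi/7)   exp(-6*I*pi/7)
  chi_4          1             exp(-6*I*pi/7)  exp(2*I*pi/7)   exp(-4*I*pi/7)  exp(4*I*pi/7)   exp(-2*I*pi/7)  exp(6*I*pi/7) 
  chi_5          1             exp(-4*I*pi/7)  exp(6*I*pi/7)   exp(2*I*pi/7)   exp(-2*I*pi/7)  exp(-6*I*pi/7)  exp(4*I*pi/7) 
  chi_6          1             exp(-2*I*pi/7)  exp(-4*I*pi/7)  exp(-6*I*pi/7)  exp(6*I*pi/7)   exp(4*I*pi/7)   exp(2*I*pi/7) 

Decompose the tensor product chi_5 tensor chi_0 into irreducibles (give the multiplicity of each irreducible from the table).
chi_5 tensor chi_0 = chi_5 (all other irreducibles have multiplicity 0).

Reasoning: The character of a tensor product is the pointwise product (chi_5 * chi_0)(C) = chi_5(C) * chi_0(C):
  {0}: (1)*(1), {1}: (exp(-4*I*pi/7))*(1), {2}: (exp(6*I*pi/7))*(1), {3}: (exp(2*I*pi/7))*(1), {4}: (exp(-2*I*pi/7))*(1), {5}: (exp(-6*I*pi/7))*(1), {6}: (exp(4*I*pi/7))*(1)
so (chi_5 * chi_0) takes values
  {0} -> 1, {1} -> exp(-4*I*pi/7), {2} -> exp(6*I*pi/7), {3} -> exp(2*I*pi/7), {4} -> exp(-2*I*pi/7), {5} -> exp(-6*I*pi/7), {6} -> exp(4*I*pi/7).
Now take the inner product of this character with each irreducible chi from the table, <chi_5*chi_0, chi> = (1/7) sum_C |C| (chi_5*chi_0)(C) conj(chi(C)):
  <chi_5*chi_0, chi_0> = (1/7)[1*(1)*conj(1) + 1*(exp(-4*I*pi/7))*conj(1) + 1*(exp(6*I*pi/7))*conj(1) + 1*(exp(2*I*pi/7))*conj(1) + 1*(exp(-2*I*pi/7))*conj(1) + 1*(exp(-6*I*pi/7))*conj(1) + 1*(exp(4*I*pi/7))*conj(1)]
      = (1/7)[(1) + (exp(-4*I*pi/7)) + (exp(6*I*pi/7)) + (exp(2*I*pi/7)) + (exp(-2*I*pi/7)) + (exp(-6*I*pi/7)) + (exp(4*I*pi/7))] = 0/7 = 0
  <chi_5*chi_0, chi_1> = (1/7)[1*(1)*conj(1) + 1*(exp(-4*I*pi/7))*conj(exp(2*I*pi/7)) + 1*(exp(6*I*pi/7))*conj(exp(4*I*pi/7)) + 1*(exp(2*I*pi/7))*conj(exp(6*I*pi/7)) + 1*(exp(-2*I*pi/7))*conj(exp(-6*I*pi/7)) + 1*(exp(-6*I*pi/7))*conj(exp(-4*I*pi/7)) + 1*(exp(4*I*pi/7))*conj(exp(-2*I*pi/7))]
      = (1/7)[(1) + (exp(-6*I*pi/7)) + (exp(2*I*pi/7)) + (exp(-4*I*pi/7)) + (exp(4*I*pi/7)) + (exp(-2*I*pi/7)) + (exp(6*I*pi/7))] = 0/7 = 0
  <chi_5*chi_0, chi_2> = (1/7)[1*(1)*conj(1) + 1*(exp(-4*I*pi/7))*conj(exp(4*I*pi/7)) + 1*(exp(6*I*pi/7))*conj(exp(-6*I*pi/7)) + 1*(exp(2*I*pi/7))*conj(exp(-2*I*pi/7)) + 1*(exp(-2*I*pi/7))*conj(exp(2*I*pi/7)) + 1*(exp(-6*I*pi/7))*conj(exp(6*I*pi/7)) + 1*(exp(4*I*pi/7))*conj(exp(-4*I*pi/7))]
      = (1/7)[(1) + (exp(6*I*pi/7)) + (exp(-2*I*pi/7)) + (exp(4*I*pi/7)) + (exp(-4*I*pi/7)) + (exp(2*I*pi/7)) + (exp(-6*I*pi/7))] = 0/7 = 0
  <chi_5*chi_0, chi_3> = (1/7)[1*(1)*conj(1) + 1*(exp(-4*I*pi/7))*conj(exp(6*I*pi/7)) + 1*(exp(6*I*pi/7))*conj(exp(-2*I*pi/7)) + 1*(exp(2*I*pi/7))*conj(exp(4*I*pi/7)) + 1*(exp(-2*I*pi/7))*conj(exp(-4*I*pi/7)) + 1*(exp(-6*I*pi/7))*conj(exp(2*I*pi/7)) + 1*(exp(4*I*pi/7))*conj(exp(-6*I*pi/7))]
      = (1/7)[(1) + (exp(4*I*pi/7)) + (exp(-6*I*pi/7)) + (exp(-2*I*pi/7)) + (exp(2*I*pi/7)) + (exp(6*I*pi/7)) + (exp(-4*I*pi/7))] = 0/7 = 0
  <chi_5*chi_0, chi_4> = (1/7)[1*(1)*conj(1) + 1*(exp(-4*I*pi/7))*conj(exp(-6*I*pi/7)) + 1*(exp(6*I*pi/7))*conj(exp(2*I*pi/7)) + 1*(exp(2*I*pi/7))*conj(exp(-4*I*pi/7)) + 1*(exp(-2*I*pi/7))*conj(exp(4*I*pi/7)) + 1*(exp(-6*I*pi/7))*conj(exp(-2*I*pi/7)) + 1*(exp(4*I*pi/7))*conj(exp(6*I*pi/7))]
      = (1/7)[(1) + (exp(2*I*pi/7)) + (exp(4*I*pi/7)) + (exp(6*I*pi/7)) + (exp(-6*I*pi/7)) + (exp(-4*I*pi/7)) + (exp(-2*I*pi/7))] = 0/7 = 0
  <chi_5*chi_0, chi_5> = (1/7)[1*(1)*conj(1) + 1*(exp(-4*I*pi/7))*conj(exp(-4*I*pi/7)) + 1*(exp(6*I*pi/7))*conj(exp(6*I*pi/7)) + 1*(exp(2*I*pi/7))*conj(exp(2*I*pi/7)) + 1*(exp(-2*I*pi/7))*conj(exp(-2*I*pi/7)) + 1*(exp(-6*I*pi/7))*conj(exp(-6*I*pi/7)) + 1*(exp(4*I*pi/7))*conj(exp(4*I*pi/7))]
      = (1/7)[(1) + (1) + (1) + (1) + (1) + (1) + (1)] = 7/7 = 1
  <chi_5*chi_0, chi_6> = (1/7)[1*(1)*conj(1) + 1*(exp(-4*I*pi/7))*conj(exp(-2*I*pi/7)) + 1*(exp(6*I*pi/7))*conj(exp(-4*I*pi/7)) + 1*(exp(2*I*pi/7))*conj(exp(-6*I*pi/7)) + 1*(exp(-2*I*pi/7))*conj(exp(6*I*pi/7)) + 1*(exp(-6*I*pi/7))*conj(exp(4*I*pi/7)) + 1*(exp(4*I*pi/7))*conj(exp(2*I*pi/7))]
      = (1/7)[(1) + (exp(-2*I*pi/7)) + (exp(-4*I*pi/7)) + (exp(-6*I*pi/7)) + (exp(6*I*pi/7)) + (exp(4*I*pi/7)) + (exp(2*I*pi/7))] = 0/7 = 0
(Exp terms are combined using exp(i*s)*conj(exp(i*t)) = exp(i*(s-t)), and sums of them are collapsed using the identity that for every m > 1 the m distinct m-th roots of unity sum to 0, e.g. 1 + exp(2*I*pi/3) + exp(-2*I*pi/3) = 0.)
Hence the multiplicities are chi_5: 1. Dimension check: dim(chi_5)*dim(chi_0) = 1*1 = 1 and sum (mult * dim) = 1*1 = 1.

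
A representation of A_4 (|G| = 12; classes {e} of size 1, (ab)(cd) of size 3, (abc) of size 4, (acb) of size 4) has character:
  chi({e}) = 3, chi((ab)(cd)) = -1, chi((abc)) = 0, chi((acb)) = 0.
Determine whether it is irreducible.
Irreducible: <chi, chi> = 1.

Justification: <chi, chi> = (1/|G|) sum_C |C| * |chi(C)|^2 = (1/12)[1*|3|^2 + 3*|-1|^2 + 4*|0|^2 + 4*|0|^2]
  = (1/12)[(9) + (3) + (0) + (0)] = 12/12 = 1.
(Exp terms are combined using exp(i*s)*conj(exp(i*t)) = exp(i*(s-t)), and sums of them are collapsed using the identity that for every m > 1 the m distinct m-th roots of unity sum to 0, e.g. 1 + exp(2*I*pi/3) + exp(-2*I*pi/3) = 0.)
A character is irreducible iff <chi, chi> = 1, so this representation is irreducible.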